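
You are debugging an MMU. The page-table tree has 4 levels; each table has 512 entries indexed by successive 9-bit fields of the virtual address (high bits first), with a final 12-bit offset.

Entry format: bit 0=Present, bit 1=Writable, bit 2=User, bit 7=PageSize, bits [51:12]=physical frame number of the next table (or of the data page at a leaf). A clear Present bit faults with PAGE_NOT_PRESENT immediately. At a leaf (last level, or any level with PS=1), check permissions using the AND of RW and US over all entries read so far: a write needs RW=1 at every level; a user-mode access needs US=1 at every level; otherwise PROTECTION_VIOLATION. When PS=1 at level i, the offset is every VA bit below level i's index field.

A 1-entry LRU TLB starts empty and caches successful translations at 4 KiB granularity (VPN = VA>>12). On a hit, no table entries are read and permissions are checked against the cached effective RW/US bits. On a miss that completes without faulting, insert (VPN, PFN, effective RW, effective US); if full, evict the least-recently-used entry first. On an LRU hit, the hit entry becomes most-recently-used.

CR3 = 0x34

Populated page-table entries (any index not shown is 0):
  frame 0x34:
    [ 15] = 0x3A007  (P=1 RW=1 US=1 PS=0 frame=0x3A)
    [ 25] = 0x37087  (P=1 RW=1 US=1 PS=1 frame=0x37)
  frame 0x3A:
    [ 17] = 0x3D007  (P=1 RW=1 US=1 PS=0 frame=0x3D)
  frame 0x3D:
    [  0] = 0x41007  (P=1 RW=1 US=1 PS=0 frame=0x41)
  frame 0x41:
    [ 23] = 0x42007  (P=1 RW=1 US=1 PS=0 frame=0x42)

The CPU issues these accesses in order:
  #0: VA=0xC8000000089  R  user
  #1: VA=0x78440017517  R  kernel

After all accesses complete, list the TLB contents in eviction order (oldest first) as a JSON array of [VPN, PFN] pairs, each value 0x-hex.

Walk each access:
#0 VA=0xC8000000089 (r,user):
  L0 @0x34[25] → 0x37087  P=1,RW=1,US=1,PS=1
  ✓ 0x37089 (huge @L0)  — 1 lookups
#1 VA=0x78440017517 (r,kernel):
  L0 @0x34[15] → 0x3A007  P=1,RW=1,US=1,PS=0
  L1 @0x3A[17] → 0x3D007  P=1,RW=1,US=1,PS=0
  L2 @0x3D[0] → 0x41007  P=1,RW=1,US=1,PS=0
  L3 @0x41[23] → 0x42007  P=1,RW=1,US=1,PS=0
  ✓ 0x42517  — 4 lookups

TLB: [["0x78440017", "0x42"]]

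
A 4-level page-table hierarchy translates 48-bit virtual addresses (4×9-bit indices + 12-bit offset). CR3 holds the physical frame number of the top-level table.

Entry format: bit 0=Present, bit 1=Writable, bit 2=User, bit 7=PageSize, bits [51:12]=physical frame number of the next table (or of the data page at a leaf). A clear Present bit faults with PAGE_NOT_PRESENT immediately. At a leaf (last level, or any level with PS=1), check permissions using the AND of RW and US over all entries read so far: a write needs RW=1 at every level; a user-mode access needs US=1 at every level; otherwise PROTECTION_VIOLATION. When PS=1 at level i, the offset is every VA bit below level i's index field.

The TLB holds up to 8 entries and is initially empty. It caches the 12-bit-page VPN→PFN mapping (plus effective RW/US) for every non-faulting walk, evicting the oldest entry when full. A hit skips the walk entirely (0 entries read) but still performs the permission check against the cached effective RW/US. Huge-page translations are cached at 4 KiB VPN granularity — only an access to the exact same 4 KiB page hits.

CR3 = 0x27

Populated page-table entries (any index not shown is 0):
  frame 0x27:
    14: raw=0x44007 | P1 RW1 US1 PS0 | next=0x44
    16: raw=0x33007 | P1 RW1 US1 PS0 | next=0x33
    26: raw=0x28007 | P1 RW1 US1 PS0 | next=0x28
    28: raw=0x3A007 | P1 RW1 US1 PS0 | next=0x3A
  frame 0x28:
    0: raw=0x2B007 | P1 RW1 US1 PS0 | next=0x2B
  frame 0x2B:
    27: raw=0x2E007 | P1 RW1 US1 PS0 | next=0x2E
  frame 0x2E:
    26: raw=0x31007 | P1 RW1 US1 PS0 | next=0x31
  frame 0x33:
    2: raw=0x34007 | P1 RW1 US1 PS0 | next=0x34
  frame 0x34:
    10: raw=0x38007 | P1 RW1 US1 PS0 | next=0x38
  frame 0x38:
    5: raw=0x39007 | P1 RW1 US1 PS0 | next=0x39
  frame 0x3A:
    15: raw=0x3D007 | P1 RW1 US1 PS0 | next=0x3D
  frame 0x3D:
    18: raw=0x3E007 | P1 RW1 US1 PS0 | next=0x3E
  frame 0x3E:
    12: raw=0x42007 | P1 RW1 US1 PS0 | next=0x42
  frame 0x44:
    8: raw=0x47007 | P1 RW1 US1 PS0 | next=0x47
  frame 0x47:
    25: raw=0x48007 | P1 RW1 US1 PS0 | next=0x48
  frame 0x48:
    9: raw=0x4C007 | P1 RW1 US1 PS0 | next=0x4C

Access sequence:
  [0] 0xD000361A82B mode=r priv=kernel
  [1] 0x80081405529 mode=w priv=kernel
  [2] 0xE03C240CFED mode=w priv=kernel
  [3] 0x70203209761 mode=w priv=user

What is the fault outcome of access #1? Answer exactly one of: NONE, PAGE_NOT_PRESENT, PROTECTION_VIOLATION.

Walk each access:
#0 VA=0xD000361A82B (r,kernel):
  L0: frame=0x27 idx=26 entry=0x28007 [P=1 RW=1 US=1 PS=0]
  L1: frame=0x28 idx=0 entry=0x2B007 [P=1 RW=1 US=1 PS=0]
  L2: frame=0x2B idx=27 entry=0x2E007 [P=1 RW=1 US=1 PS=0]
  L3: frame=0x2E idx=26 entry=0x31007 [P=1 RW=1 US=1 PS=0]
  → PA=0x3182B  (4 entries read)
#1 VA=0x80081405529 (w,kernel):
  L0: frame=0x27 idx=16 entry=0x33007 [P=1 RW=1 US=1 PS=0]
  L1: frame=0x33 idx=2 entry=0x34007 [P=1 RW=1 US=1 PS=0]
  L2: frame=0x34 idx=10 entry=0x38007 [P=1 RW=1 US=1 PS=0]
  L3: frame=0x38 idx=5 entry=0x39007 [P=1 RW=1 US=1 PS=0]
  → PA=0x39529  (4 entries read)
#2 VA=0xE03C240CFED (w,kernel):
  L0: frame=0x27 idx=28 entry=0x3A007 [P=1 RW=1 US=1 PS=0]
  L1: frame=0x3A idx=15 entry=0x3D007 [P=1 RW=1 US=1 PS=0]
  L2: frame=0x3D idx=18 entry=0x3E007 [P=1 RW=1 US=1 PS=0]
  L3: frame=0x3E idx=12 entry=0x42007 [P=1 RW=1 US=1 PS=0]
  → PA=0x42FED  (4 entries read)
#3 VA=0x70203209761 (w,user):
  L0: frame=0x27 idx=14 entry=0x44007 [P=1 RW=1 US=1 PS=0]
  L1: frame=0x44 idx=8 entry=0x47007 [P=1 RW=1 US=1 PS=0]
  L2: frame=0x47 idx=25 entry=0x48007 [P=1 RW=1 US=1 PS=0]
  L3: frame=0x48 idx=9 entry=0x4C007 [P=1 RW=1 US=1 PS=0]
  → PA=0x4C761  (4 entries read)

Access #1 fault: NONE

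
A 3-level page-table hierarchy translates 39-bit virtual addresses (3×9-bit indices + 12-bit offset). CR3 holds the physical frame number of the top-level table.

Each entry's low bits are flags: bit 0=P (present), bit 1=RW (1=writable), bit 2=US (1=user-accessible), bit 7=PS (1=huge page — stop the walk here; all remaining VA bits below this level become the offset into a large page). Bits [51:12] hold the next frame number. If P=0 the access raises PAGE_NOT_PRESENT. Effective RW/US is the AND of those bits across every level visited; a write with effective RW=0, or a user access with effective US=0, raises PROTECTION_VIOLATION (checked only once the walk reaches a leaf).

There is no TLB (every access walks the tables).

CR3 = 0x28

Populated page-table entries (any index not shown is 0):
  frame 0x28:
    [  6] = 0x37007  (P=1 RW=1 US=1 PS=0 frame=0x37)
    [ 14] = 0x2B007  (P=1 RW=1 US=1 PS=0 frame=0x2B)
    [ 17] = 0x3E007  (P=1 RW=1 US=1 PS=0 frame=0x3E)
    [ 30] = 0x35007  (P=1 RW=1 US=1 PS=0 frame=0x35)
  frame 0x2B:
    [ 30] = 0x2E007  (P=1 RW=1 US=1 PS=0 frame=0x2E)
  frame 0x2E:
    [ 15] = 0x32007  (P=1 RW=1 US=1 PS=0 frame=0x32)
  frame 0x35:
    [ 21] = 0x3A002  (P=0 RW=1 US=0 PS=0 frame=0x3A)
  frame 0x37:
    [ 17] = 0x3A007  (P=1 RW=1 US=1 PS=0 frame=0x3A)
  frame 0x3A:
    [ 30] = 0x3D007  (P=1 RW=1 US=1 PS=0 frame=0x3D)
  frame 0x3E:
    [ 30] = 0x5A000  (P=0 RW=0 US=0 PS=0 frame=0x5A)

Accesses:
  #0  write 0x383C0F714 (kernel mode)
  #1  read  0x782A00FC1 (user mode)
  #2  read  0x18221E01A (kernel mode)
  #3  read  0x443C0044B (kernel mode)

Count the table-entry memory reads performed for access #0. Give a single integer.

Walk each access:
#0 VA=0x383C0F714 (w,kernel):
  [0] read 0x28 idx=14: raw=0x2B007 flags P=1 W=1 U=1 S=0
  [1] read 0x2B idx=30: raw=0x2E007 flags P=1 W=1 U=1 S=0
  [2] read 0x2E idx=15: raw=0x32007 flags P=1 W=1 U=1 S=0
  ✓ 0x32714  — 3 lookups
#1 VA=0x782A00FC1 (r,user):
  [0] read 0x28 idx=30: raw=0x35007 flags P=1 W=1 U=1 S=0
  [1] read 0x35 idx=21: raw=0x3A002 flags P=0 W=1 U=0 S=0
  ✗ PAGE_NOT_PRESENT  [2 reads]
#2 VA=0x18221E01A (r,kernel):
  [0] read 0x28 idx=6: raw=0x37007 flags P=1 W=1 U=1 S=0
  [1] read 0x37 idx=17: raw=0x3A007 flags P=1 W=1 U=1 S=0
  [2] read 0x3A idx=30: raw=0x3D007 flags P=1 W=1 U=1 S=0
  ✓ 0x3D01A  — 3 lookups
#3 VA=0x443C0044B (r,kernel):
  [0] read 0x28 idx=17: raw=0x3E007 flags P=1 W=1 U=1 S=0
  [1] read 0x3E idx=30: raw=0x5A000 flags P=0 W=0 U=0 S=0
  ✗ PAGE_NOT_PRESENT  [2 reads]

Entries read for #0: 3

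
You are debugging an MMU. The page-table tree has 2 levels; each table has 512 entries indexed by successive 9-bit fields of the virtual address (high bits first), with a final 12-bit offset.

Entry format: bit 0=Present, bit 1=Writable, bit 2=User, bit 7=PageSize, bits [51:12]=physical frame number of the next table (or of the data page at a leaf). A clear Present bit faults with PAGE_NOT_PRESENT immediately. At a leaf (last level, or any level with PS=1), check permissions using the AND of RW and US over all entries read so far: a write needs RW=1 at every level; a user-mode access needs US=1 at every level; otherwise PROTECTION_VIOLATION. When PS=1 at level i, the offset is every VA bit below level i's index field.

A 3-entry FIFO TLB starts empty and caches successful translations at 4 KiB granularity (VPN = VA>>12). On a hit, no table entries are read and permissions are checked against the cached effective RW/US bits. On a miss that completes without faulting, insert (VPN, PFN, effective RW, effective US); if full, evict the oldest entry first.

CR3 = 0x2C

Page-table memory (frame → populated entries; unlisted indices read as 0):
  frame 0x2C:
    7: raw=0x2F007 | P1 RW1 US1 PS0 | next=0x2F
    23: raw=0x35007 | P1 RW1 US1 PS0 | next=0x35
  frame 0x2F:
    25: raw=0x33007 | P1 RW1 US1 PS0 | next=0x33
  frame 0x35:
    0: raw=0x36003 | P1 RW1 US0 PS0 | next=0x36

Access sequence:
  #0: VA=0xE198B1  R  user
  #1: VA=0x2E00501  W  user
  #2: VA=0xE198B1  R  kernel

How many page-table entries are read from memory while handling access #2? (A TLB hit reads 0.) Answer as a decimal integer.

Per-access translation:
#0 VA=0xE198B1 (r,user):
  [0] read 0x2C idx=7: raw=0x2F007 flags P=1 W=1 U=1 S=0
  [1] read 0x2F idx=25: raw=0x33007 flags P=1 W=1 U=1 S=0
  ✓ 0x338B1  — 2 lookups
#1 VA=0x2E00501 (w,user):
  [0] read 0x2C idx=23: raw=0x35007 flags P=1 W=1 U=1 S=0
  [1] read 0x35 idx=0: raw=0x36003 flags P=1 W=1 U=0 S=0
  ✗ PROTECTION_VIOLATION  [2 reads]
#2 VA=0xE198B1 (r,kernel):
  TLB hit vpn=0xE19 → PA=0x338B1

Entries read for #2: 0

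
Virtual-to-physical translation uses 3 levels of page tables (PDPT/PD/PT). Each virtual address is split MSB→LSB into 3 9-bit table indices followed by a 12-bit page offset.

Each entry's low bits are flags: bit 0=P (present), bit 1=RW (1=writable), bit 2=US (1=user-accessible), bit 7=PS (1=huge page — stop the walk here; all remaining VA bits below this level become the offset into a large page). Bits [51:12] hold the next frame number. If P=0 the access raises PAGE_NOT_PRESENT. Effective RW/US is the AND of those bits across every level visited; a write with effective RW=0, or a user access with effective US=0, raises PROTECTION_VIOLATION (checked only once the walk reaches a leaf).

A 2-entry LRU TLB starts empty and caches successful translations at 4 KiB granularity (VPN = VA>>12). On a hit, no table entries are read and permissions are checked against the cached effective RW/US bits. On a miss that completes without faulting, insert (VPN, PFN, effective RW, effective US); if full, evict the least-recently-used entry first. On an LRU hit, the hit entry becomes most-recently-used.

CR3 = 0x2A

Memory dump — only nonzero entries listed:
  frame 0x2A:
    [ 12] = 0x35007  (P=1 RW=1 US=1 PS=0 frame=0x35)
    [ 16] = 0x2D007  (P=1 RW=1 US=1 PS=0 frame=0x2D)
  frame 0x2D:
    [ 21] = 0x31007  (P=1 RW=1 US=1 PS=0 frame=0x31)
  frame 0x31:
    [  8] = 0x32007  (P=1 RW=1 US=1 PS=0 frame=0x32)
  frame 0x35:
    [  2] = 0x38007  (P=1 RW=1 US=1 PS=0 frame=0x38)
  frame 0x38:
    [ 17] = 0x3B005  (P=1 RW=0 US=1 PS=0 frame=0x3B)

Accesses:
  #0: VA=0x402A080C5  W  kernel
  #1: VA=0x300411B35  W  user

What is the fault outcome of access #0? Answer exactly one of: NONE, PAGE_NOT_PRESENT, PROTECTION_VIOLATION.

Walk each access:
#0 VA=0x402A080C5 (w,kernel):
  L0 @0x2A[16] → 0x2D007  P=1,RW=1,US=1,PS=0
  L1 @0x2D[21] → 0x31007  P=1,RW=1,US=1,PS=0
  L2 @0x31[8] → 0x32007  P=1,RW=1,US=1,PS=0
  ✓ 0x320C5  — 3 lookups
#1 VA=0x300411B35 (w,user):
  L0 @0x2A[12] → 0x35007  P=1,RW=1,US=1,PS=0
  L1 @0x35[2] → 0x38007  P=1,RW=1,US=1,PS=0
  L2 @0x38[17] → 0x3B005  P=1,RW=0,US=1,PS=0
  → PROTECTION_VIOLATION  (3 entries read)

Access #0 fault: NONE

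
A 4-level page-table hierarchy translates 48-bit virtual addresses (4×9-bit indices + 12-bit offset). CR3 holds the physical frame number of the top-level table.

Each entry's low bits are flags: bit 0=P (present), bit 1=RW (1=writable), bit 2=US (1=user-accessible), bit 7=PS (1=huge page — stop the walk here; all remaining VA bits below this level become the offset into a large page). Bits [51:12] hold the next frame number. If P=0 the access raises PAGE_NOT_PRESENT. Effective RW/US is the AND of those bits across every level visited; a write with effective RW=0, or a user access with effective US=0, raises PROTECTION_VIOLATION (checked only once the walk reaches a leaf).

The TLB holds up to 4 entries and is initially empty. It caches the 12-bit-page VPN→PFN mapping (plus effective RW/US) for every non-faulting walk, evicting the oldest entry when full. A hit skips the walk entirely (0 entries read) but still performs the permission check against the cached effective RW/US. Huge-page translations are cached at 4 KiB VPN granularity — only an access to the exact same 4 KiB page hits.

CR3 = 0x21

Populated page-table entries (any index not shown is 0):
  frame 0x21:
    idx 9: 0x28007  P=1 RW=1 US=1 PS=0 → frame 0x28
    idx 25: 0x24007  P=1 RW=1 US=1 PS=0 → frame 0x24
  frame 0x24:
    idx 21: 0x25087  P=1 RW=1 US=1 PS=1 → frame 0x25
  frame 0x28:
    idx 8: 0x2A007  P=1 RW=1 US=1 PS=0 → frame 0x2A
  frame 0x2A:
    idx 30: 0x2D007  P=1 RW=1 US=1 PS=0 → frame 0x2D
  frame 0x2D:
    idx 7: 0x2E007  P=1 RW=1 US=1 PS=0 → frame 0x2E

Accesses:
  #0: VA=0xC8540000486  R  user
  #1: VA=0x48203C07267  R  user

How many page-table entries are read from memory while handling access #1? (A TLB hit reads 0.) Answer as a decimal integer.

Per-access translation:
#0 VA=0xC8540000486 (r,user):
  L0 @0x21[25] → 0x24007  P=1,RW=1,US=1,PS=0
  L1 @0x24[21] → 0x25087  P=1,RW=1,US=1,PS=1
  ✓ 0x25486 (huge @L1)  — 2 lookups
#1 VA=0x48203C07267 (r,user):
  L0 @0x21[9] → 0x28007  P=1,RW=1,US=1,PS=0
  L1 @0x28[8] → 0x2A007  P=1,RW=1,US=1,PS=0
  L2 @0x2A[30] → 0x2D007  P=1,RW=1,US=1,PS=0
  L3 @0x2D[7] → 0x2E007  P=1,RW=1,US=1,PS=0
  ✓ 0x2E267  — 4 lookups

Entries read for #1: 4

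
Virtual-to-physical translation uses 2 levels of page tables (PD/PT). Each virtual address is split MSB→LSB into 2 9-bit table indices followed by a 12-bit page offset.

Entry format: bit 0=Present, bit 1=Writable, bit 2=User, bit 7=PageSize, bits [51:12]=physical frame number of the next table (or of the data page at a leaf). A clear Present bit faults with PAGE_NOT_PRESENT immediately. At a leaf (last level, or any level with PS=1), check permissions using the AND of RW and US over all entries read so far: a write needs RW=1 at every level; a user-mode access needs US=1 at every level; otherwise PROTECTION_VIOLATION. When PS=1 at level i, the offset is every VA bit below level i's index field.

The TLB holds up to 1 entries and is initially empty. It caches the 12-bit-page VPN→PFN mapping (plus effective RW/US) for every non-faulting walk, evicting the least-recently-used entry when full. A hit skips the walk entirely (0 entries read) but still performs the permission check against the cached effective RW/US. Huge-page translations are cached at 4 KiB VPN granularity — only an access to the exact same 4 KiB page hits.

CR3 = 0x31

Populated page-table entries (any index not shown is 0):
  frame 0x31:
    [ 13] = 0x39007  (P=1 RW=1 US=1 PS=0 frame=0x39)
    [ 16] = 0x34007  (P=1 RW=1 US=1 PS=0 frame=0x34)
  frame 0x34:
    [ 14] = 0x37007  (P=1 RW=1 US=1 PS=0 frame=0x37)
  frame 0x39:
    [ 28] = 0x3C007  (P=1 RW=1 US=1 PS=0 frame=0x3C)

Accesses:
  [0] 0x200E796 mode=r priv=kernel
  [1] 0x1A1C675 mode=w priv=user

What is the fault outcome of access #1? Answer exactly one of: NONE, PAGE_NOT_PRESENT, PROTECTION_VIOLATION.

Trace:
#0 VA=0x200E796 (r,kernel):
  L0: frame=0x31 idx=16 entry=0x34007 [P=1 RW=1 US=1 PS=0]
  L1: frame=0x34 idx=14 entry=0x37007 [P=1 RW=1 US=1 PS=0]
  → PA=0x37796  (2 entries read)
#1 VA=0x1A1C675 (w,user):
  L0: frame=0x31 idx=13 entry=0x39007 [P=1 RW=1 US=1 PS=0]
  L1: frame=0x39 idx=28 entry=0x3C007 [P=1 RW=1 US=1 PS=0]
  → PA=0x3C675  (2 entries read)

Access #1 fault: NONE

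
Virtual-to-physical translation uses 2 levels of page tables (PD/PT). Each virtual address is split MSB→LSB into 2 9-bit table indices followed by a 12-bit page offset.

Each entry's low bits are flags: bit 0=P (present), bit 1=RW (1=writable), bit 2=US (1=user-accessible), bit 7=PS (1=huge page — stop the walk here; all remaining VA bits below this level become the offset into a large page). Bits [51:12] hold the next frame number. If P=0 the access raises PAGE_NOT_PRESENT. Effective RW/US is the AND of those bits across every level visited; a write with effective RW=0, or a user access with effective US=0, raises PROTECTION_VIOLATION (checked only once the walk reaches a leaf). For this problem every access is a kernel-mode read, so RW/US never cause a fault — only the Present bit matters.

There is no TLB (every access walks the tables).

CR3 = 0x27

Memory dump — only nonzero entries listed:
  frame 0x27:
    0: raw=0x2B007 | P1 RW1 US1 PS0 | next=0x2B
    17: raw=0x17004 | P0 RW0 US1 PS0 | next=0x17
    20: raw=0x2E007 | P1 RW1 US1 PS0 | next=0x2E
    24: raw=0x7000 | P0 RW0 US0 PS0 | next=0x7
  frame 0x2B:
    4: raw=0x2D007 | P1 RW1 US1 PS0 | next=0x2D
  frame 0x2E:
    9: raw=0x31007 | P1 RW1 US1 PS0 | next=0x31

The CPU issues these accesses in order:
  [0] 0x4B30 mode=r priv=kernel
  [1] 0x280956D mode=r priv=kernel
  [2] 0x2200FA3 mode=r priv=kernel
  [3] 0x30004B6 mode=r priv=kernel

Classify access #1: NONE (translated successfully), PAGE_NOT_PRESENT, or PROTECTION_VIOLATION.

Per-access translation:
#0 VA=0x4B30 (r,kernel):
  L0 @0x27[0] → 0x2B007  P=1,RW=1,US=1,PS=0
  L1 @0x2B[4] → 0x2D007  P=1,RW=1,US=1,PS=0
  ⇒ phys 0x2DB30  [2 reads]
#1 VA=0x280956D (r,kernel):
  L0 @0x27[20] → 0x2E007  P=1,RW=1,US=1,PS=0
  L1 @0x2E[9] → 0x31007  P=1,RW=1,US=1,PS=0
  ⇒ phys 0x3156D  [2 reads]
#2 VA=0x2200FA3 (r,kernel):
  L0 @0x27[17] → 0x17004  P=0,RW=0,US=1,PS=0
  ✗ PAGE_NOT_PRESENT  [1 reads]
#3 VA=0x30004B6 (r,kernel):
  L0 @0x27[24] → 0x7000  P=0,RW=0,US=0,PS=0
  ✗ PAGE_NOT_PRESENT  [1 reads]

Access #1 fault: NONE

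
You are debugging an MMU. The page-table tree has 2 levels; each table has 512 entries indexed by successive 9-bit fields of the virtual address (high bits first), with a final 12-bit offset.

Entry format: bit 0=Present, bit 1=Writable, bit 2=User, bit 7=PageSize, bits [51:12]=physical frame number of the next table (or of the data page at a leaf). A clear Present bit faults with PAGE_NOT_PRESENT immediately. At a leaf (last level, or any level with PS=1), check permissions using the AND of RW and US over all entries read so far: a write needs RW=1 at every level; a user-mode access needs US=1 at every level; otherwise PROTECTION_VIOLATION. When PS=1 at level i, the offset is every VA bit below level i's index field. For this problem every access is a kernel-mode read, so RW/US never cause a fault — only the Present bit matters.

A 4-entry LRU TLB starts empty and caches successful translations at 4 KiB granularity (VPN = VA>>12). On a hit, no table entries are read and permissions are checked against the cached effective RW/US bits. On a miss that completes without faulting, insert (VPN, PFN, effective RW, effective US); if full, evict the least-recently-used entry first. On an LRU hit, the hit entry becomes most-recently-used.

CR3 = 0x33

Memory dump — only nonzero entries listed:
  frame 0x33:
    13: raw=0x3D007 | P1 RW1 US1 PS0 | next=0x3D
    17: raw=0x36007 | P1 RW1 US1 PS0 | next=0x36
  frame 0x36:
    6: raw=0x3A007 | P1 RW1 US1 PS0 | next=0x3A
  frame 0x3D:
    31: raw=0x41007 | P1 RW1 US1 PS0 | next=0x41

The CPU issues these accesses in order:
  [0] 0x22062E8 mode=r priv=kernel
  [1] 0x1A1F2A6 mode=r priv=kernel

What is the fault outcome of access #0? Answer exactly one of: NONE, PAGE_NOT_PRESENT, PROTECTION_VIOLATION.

Trace:
#0 VA=0x22062E8 (r,kernel):
  L0: frame=0x33 idx=17 entry=0x36007 [P=1 RW=1 US=1 PS=0]
  L1: frame=0x36 idx=6 entry=0x3A007 [P=1 RW=1 US=1 PS=0]
  → PA=0x3A2E8  (2 entries read)
#1 VA=0x1A1F2A6 (r,kernel):
  L0: frame=0x33 idx=13 entry=0x3D007 [P=1 RW=1 US=1 PS=0]
  L1: frame=0x3D idx=31 entry=0x41007 [P=1 RW=1 US=1 PS=0]
  → PA=0x412A6  (2 entries read)

Access #0 fault: NONE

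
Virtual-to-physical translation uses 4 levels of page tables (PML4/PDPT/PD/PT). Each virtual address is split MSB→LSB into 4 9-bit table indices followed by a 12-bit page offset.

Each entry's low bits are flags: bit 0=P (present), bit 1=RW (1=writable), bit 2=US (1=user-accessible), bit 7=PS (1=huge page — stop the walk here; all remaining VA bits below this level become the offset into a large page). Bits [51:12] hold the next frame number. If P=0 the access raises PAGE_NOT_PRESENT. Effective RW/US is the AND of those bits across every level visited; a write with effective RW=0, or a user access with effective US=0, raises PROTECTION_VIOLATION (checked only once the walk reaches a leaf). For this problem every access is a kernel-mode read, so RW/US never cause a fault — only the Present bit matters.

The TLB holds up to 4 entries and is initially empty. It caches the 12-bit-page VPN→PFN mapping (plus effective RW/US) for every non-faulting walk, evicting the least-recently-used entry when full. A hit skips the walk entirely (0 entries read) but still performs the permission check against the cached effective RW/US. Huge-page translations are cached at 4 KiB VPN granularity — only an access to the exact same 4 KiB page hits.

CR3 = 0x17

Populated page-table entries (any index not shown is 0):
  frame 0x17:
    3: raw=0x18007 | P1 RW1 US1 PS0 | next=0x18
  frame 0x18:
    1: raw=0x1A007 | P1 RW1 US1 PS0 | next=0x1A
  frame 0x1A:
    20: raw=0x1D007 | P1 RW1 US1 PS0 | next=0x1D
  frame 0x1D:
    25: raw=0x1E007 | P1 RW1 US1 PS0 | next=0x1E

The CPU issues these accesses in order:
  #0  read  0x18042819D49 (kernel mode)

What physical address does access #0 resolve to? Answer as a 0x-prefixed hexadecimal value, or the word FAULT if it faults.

Walk each access:
#0 VA=0x18042819D49 (r,kernel):
  lvl0: tbl 0x17, slot 3 ⇒ 0x18007 (P1/RW1/US1/PS0)
  lvl1: tbl 0x18, slot 1 ⇒ 0x1A007 (P1/RW1/US1/PS0)
  lvl2: tbl 0x1A, slot 20 ⇒ 0x1D007 (P1/RW1/US1/PS0)
  lvl3: tbl 0x1D, slot 25 ⇒ 0x1E007 (P1/RW1/US1/PS0)
  ✓ 0x1ED49  — 4 lookups

Access #0 PA: 0x1ED49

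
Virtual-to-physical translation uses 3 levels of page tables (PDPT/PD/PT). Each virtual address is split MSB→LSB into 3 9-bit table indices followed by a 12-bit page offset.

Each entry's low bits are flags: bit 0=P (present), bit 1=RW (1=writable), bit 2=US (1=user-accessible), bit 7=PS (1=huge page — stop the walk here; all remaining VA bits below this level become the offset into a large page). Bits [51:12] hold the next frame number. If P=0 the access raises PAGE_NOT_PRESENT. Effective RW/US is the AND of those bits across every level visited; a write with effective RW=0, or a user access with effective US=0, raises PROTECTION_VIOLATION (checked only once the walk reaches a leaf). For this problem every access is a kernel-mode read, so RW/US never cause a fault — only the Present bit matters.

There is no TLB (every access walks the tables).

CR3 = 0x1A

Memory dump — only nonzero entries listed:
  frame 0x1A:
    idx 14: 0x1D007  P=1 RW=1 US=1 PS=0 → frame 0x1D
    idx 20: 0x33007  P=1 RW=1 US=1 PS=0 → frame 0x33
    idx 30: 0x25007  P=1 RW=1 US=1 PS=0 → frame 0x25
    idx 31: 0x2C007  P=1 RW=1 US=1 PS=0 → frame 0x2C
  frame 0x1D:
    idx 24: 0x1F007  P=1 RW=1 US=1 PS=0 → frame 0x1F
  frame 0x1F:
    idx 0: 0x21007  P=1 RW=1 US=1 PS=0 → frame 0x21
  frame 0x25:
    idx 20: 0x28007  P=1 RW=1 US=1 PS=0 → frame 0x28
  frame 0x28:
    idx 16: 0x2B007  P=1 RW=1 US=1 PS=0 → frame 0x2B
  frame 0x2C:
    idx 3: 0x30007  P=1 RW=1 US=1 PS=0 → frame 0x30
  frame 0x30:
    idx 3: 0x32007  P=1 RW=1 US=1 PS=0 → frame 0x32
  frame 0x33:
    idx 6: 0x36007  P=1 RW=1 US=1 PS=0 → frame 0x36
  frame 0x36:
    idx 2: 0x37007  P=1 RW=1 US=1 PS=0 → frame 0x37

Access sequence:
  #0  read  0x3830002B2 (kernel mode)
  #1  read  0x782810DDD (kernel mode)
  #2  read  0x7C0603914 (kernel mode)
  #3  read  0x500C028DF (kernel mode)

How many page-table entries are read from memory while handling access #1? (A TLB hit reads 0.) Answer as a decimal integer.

Walk each access:
#0 VA=0x3830002B2 (r,kernel):
  L0 @0x1A[14] → 0x1D007  P=1,RW=1,US=1,PS=0
  L1 @0x1D[24] → 0x1F007  P=1,RW=1,US=1,PS=0
  L2 @0x1F[0] → 0x21007  P=1,RW=1,US=1,PS=0
  ✓ 0x212B2  — 3 lookups
#1 VA=0x782810DDD (r,kernel):
  L0 @0x1A[30] → 0x25007  P=1,RW=1,US=1,PS=0
  L1 @0x25[20] → 0x28007  P=1,RW=1,US=1,PS=0
  L2 @0x28[16] → 0x2B007  P=1,RW=1,US=1,PS=0
  ✓ 0x2BDDD  — 3 lookups
#2 VA=0x7C0603914 (r,kernel):
  L0 @0x1A[31] → 0x2C007  P=1,RW=1,US=1,PS=0
  L1 @0x2C[3] → 0x30007  P=1,RW=1,US=1,PS=0
  L2 @0x30[3] → 0x32007  P=1,RW=1,US=1,PS=0
  ✓ 0x32914  — 3 lookups
#3 VA=0x500C028DF (r,kernel):
  L0 @0x1A[20] → 0x33007  P=1,RW=1,US=1,PS=0
  L1 @0x33[6] → 0x36007  P=1,RW=1,US=1,PS=0
  L2 @0x36[2] → 0x37007  P=1,RW=1,US=1,PS=0
  ✓ 0x378DF  — 3 lookups

Entries read for #1: 3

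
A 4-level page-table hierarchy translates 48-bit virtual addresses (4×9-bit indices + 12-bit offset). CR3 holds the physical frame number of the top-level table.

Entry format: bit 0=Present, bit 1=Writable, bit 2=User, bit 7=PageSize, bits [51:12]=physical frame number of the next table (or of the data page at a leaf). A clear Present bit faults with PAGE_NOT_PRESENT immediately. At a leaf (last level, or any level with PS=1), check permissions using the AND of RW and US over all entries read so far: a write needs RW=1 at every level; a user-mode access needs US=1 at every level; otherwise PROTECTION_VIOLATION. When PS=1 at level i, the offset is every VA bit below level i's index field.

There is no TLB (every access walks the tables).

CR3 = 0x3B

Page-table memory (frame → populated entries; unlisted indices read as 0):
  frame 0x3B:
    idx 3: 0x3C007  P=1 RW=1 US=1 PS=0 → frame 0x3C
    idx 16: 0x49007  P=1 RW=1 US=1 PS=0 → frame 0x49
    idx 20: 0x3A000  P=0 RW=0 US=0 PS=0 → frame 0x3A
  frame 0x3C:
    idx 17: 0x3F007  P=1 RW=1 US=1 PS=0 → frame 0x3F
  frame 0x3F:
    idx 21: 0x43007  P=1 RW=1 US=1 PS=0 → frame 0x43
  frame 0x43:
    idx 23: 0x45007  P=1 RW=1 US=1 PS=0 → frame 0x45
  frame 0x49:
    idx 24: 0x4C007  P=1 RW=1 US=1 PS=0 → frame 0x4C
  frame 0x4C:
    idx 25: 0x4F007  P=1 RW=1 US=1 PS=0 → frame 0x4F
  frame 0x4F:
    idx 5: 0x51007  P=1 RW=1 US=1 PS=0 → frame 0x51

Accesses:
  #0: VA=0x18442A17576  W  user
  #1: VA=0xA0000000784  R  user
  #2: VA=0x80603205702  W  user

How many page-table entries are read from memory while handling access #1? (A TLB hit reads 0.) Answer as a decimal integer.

Trace:
#0 VA=0x18442A17576 (w,user):
  L0: frame=0x3B idx=3 entry=0x3C007 [P=1 RW=1 US=1 PS=0]
  L1: frame=0x3C idx=17 entry=0x3F007 [P=1 RW=1 US=1 PS=0]
  L2: frame=0x3F idx=21 entry=0x43007 [P=1 RW=1 US=1 PS=0]
  L3: frame=0x43 idx=23 entry=0x45007 [P=1 RW=1 US=1 PS=0]
  ✓ 0x45576  — 4 lookups
#1 VA=0xA0000000784 (r,user):
  L0: frame=0x3B idx=20 entry=0x3A000 [P=0 RW=0 US=0 PS=0]
  ⇒ fault: PAGE_NOT_PRESENT  — 1 lookups
#2 VA=0x80603205702 (w,user):
  L0: frame=0x3B idx=16 entry=0x49007 [P=1 RW=1 US=1 PS=0]
  L1: frame=0x49 idx=24 entry=0x4C007 [P=1 RW=1 US=1 PS=0]
  L2: frame=0x4C idx=25 entry=0x4F007 [P=1 RW=1 US=1 PS=0]
  L3: frame=0x4F idx=5 entry=0x51007 [P=1 RW=1 US=1 PS=0]
  ✓ 0x51702  — 4 lookups

Entries read for #1: 1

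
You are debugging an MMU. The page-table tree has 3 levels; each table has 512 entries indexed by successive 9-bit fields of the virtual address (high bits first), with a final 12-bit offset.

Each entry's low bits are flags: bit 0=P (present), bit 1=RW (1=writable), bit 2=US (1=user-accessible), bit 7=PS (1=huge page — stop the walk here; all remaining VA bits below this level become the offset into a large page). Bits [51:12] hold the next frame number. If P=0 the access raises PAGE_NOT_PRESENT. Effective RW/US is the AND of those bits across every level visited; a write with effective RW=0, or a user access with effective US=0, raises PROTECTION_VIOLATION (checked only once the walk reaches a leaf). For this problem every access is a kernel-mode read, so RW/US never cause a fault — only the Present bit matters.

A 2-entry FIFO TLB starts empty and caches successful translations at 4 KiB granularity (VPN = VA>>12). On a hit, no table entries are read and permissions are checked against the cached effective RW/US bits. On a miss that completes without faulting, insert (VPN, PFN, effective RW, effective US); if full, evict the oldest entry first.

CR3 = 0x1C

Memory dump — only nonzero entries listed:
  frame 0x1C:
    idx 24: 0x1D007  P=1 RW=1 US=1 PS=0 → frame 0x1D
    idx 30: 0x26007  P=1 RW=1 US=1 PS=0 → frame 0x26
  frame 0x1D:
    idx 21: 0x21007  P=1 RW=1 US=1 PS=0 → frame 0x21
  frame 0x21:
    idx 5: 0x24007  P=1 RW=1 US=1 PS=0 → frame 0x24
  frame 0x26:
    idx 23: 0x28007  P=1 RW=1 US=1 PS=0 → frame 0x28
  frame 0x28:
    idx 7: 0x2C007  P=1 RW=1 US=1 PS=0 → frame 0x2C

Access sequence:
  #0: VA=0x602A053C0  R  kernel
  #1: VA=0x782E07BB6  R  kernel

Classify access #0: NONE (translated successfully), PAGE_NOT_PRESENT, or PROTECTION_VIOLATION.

Walk each access:
#0 VA=0x602A053C0 (r,kernel):
  lvl0: tbl 0x1C, slot 24 ⇒ 0x1D007 (P1/RW1/US1/PS0)
  lvl1: tbl 0x1D, slot 21 ⇒ 0x21007 (P1/RW1/US1/PS0)
  lvl2: tbl 0x21, slot 5 ⇒ 0x24007 (P1/RW1/US1/PS0)
  ✓ 0x243C0  — 3 lookups
#1 VA=0x782E07BB6 (r,kernel):
  lvl0: tbl 0x1C, slot 30 ⇒ 0x26007 (P1/RW1/US1/PS0)
  lvl1: tbl 0x26, slot 23 ⇒ 0x28007 (P1/RW1/US1/PS0)
  lvl2: tbl 0x28, slot 7 ⇒ 0x2C007 (P1/RW1/US1/PS0)
  ✓ 0x2CBB6  — 3 lookups

Access #0 fault: NONE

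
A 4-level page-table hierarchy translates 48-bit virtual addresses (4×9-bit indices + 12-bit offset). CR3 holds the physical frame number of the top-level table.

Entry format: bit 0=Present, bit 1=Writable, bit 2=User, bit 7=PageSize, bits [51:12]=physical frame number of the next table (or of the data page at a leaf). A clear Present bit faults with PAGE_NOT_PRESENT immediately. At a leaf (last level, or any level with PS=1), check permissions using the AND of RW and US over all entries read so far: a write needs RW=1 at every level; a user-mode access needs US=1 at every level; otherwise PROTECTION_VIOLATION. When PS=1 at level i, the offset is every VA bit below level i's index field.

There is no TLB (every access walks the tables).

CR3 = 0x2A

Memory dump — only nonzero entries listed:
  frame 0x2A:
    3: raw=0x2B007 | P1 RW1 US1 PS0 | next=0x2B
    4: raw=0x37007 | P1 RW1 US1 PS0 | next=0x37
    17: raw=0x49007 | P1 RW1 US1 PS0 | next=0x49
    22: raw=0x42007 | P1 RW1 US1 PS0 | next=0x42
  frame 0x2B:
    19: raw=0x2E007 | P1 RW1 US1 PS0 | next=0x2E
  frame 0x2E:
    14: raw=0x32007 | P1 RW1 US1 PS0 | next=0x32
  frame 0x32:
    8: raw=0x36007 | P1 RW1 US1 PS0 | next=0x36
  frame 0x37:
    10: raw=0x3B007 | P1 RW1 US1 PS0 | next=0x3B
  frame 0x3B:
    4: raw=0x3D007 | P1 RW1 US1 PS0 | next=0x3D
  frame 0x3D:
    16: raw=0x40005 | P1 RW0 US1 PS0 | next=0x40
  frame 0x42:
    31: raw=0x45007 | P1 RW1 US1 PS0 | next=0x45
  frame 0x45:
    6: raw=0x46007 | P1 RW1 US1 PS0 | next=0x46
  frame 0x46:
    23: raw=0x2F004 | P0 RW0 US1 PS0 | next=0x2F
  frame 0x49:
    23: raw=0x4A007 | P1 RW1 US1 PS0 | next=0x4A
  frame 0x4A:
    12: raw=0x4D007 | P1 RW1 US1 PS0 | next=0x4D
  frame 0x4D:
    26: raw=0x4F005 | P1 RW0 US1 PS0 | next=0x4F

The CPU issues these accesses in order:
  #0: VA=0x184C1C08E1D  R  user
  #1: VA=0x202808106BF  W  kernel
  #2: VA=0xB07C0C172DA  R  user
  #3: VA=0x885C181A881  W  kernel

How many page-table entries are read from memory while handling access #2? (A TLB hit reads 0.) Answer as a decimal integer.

Trace:
#0 VA=0x184C1C08E1D (r,user):
  lvl0: tbl 0x2A, slot 3 ⇒ 0x2B007 (P1/RW1/US1/PS0)
  lvl1: tbl 0x2B, slot 19 ⇒ 0x2E007 (P1/RW1/US1/PS0)
  lvl2: tbl 0x2E, slot 14 ⇒ 0x32007 (P1/RW1/US1/PS0)
  lvl3: tbl 0x32, slot 8 ⇒ 0x36007 (P1/RW1/US1/PS0)
  → PA=0x36E1D  (4 entries read)
#1 VA=0x202808106BF (w,kernel):
  lvl0: tbl 0x2A, slot 4 ⇒ 0x37007 (P1/RW1/US1/PS0)
  lvl1: tbl 0x37, slot 10 ⇒ 0x3B007 (P1/RW1/US1/PS0)
  lvl2: tbl 0x3B, slot 4 ⇒ 0x3D007 (P1/RW1/US1/PS0)
  lvl3: tbl 0x3D, slot 16 ⇒ 0x40005 (P1/RW0/US1/PS0)
  ⇒ fault: PROTECTION_VIOLATION  — 4 lookups
#2 VA=0xB07C0C172DA (r,user):
  lvl0: tbl 0x2A, slot 22 ⇒ 0x42007 (P1/RW1/US1/PS0)
  lvl1: tbl 0x42, slot 31 ⇒ 0x45007 (P1/RW1/US1/PS0)
  lvl2: tbl 0x45, slot 6 ⇒ 0x46007 (P1/RW1/US1/PS0)
  lvl3: tbl 0x46, slot 23 ⇒ 0x2F004 (P0/RW0/US1/PS0)
  ⇒ fault: PAGE_NOT_PRESENT  — 4 lookups
#3 VA=0x885C181A881 (w,kernel):
  lvl0: tbl 0x2A, slot 17 ⇒ 0x49007 (P1/RW1/US1/PS0)
  lvl1: tbl 0x49, slot 23 ⇒ 0x4A007 (P1/RW1/US1/PS0)
  lvl2: tbl 0x4A, slot 12 ⇒ 0x4D007 (P1/RW1/US1/PS0)
  lvl3: tbl 0x4D, slot 26 ⇒ 0x4F005 (P1/RW0/US1/PS0)
  ⇒ fault: PROTECTION_VIOLATION  — 4 lookups

Entries read for #2: 4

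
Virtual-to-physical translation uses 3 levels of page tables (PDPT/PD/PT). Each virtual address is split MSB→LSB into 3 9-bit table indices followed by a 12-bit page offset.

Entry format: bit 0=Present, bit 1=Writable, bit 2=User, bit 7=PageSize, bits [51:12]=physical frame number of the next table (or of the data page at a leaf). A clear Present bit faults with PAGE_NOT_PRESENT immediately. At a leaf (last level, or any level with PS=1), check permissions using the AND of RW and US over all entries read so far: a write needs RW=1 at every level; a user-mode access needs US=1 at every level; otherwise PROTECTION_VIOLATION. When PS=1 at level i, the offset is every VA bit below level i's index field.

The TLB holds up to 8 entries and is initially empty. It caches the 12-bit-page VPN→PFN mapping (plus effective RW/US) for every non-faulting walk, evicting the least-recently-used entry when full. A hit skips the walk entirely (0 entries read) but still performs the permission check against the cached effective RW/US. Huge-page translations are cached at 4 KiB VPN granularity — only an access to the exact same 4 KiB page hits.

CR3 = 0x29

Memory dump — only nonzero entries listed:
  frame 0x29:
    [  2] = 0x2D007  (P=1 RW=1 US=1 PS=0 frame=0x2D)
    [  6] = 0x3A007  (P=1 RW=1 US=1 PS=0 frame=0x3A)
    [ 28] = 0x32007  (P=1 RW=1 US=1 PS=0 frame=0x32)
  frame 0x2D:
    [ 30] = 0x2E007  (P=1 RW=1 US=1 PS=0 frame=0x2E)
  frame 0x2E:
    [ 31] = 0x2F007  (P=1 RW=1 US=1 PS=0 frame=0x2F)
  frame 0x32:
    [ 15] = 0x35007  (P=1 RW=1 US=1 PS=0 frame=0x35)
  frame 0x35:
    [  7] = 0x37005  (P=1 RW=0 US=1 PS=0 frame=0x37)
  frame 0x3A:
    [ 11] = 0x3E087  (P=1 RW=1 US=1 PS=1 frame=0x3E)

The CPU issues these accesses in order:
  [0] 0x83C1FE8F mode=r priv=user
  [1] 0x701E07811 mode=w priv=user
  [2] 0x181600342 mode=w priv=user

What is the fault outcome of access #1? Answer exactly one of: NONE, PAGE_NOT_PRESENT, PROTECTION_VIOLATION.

Trace:
#0 VA=0x83C1FE8F (r,user):
  lvl0: tbl 0x29, slot 2 ⇒ 0x2D007 (P1/RW1/US1/PS0)
  lvl1: tbl 0x2D, slot 30 ⇒ 0x2E007 (P1/RW1/US1/PS0)
  lvl2: tbl 0x2E, slot 31 ⇒ 0x2F007 (P1/RW1/US1/PS0)
  ⇒ phys 0x2FE8F  [3 reads]
#1 VA=0x701E07811 (w,user):
  lvl0: tbl 0x29, slot 28 ⇒ 0x32007 (P1/RW1/US1/PS0)
  lvl1: tbl 0x32, slot 15 ⇒ 0x35007 (P1/RW1/US1/PS0)
  lvl2: tbl 0x35, slot 7 ⇒ 0x37005 (P1/RW0/US1/PS0)
  → PROTECTION_VIOLATION  (3 entries read)
#2 VA=0x181600342 (w,user):
  lvl0: tbl 0x29, slot 6 ⇒ 0x3A007 (P1/RW1/US1/PS0)
  lvl1: tbl 0x3A, slot 11 ⇒ 0x3E087 (P1/RW1/US1/PS1)
  ⇒ phys 0x3E342 (huge @L1)  [2 reads]

Access #1 fault: PROTECTION_VIOLATION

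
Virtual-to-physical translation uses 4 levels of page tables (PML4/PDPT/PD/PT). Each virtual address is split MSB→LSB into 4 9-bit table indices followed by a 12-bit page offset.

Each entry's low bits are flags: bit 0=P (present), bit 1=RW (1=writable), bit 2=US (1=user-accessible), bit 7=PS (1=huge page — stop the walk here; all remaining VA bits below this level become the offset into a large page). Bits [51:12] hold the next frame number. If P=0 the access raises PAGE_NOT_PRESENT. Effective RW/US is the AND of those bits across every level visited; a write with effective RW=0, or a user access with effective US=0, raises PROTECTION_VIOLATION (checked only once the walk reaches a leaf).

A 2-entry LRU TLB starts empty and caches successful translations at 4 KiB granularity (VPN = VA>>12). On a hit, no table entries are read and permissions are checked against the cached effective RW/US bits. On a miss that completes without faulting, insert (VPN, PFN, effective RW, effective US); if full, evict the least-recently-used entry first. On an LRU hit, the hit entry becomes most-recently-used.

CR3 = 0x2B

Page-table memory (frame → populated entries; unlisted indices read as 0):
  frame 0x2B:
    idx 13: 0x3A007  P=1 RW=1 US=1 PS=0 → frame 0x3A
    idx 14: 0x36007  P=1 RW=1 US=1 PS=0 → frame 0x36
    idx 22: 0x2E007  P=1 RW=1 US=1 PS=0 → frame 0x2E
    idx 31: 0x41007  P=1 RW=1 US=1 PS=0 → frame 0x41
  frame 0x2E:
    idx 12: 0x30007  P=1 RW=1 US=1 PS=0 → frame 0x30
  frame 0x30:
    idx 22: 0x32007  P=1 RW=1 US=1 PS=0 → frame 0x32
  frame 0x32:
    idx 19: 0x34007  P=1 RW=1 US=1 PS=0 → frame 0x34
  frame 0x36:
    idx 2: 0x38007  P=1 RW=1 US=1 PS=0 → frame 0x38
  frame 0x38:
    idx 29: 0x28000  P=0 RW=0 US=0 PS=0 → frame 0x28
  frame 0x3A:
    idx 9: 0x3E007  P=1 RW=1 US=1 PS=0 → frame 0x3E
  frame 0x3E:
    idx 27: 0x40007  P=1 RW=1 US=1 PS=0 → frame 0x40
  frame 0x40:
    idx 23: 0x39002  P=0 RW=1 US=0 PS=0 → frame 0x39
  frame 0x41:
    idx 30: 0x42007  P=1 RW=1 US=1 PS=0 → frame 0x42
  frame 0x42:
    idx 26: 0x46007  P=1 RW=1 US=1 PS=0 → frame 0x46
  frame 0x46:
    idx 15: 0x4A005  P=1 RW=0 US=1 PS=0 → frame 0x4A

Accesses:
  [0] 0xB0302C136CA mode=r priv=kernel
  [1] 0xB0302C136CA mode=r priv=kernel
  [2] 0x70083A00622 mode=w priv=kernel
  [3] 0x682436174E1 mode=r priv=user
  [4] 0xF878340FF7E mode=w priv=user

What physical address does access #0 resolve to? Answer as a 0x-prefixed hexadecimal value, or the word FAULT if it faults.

Per-access translation:
#0 VA=0xB0302C136CA (r,kernel):
  lvl0: tbl 0x2B, slot 22 ⇒ 0x2E007 (P1/RW1/US1/PS0)
  lvl1: tbl 0x2E, slot 12 ⇒ 0x30007 (P1/RW1/US1/PS0)
  lvl2: tbl 0x30, slot 22 ⇒ 0x32007 (P1/RW1/US1/PS0)
  lvl3: tbl 0x32, slot 19 ⇒ 0x34007 (P1/RW1/US1/PS0)
  ⇒ phys 0x346CA  [4 reads]
#1 VA=0xB0302C136CA (r,kernel):
  TLB hit vpn=0xB0302C13 → PA=0x346CA
#2 VA=0x70083A00622 (w,kernel):
  lvl0: tbl 0x2B, slot 14 ⇒ 0x36007 (P1/RW1/US1/PS0)
  lvl1: tbl 0x36, slot 2 ⇒ 0x38007 (P1/RW1/US1/PS0)
  lvl2: tbl 0x38, slot 29 ⇒ 0x28000 (P0/RW0/US0/PS0)
  ✗ PAGE_NOT_PRESENT  [3 reads]
#3 VA=0x682436174E1 (r,user):
  lvl0: tbl 0x2B, slot 13 ⇒ 0x3A007 (P1/RW1/US1/PS0)
  lvl1: tbl 0x3A, slot 9 ⇒ 0x3E007 (P1/RW1/US1/PS0)
  lvl2: tbl 0x3E, slot 27 ⇒ 0x40007 (P1/RW1/US1/PS0)
  lvl3: tbl 0x40, slot 23 ⇒ 0x39002 (P0/RW1/US0/PS0)
  ✗ PAGE_NOT_PRESENT  [4 reads]
#4 VA=0xF878340FF7E (w,user):
  lvl0: tbl 0x2B, slot 31 ⇒ 0x41007 (P1/RW1/US1/PS0)
  lvl1: tbl 0x41, slot 30 ⇒ 0x42007 (P1/RW1/US1/PS0)
  lvl2: tbl 0x42, slot 26 ⇒ 0x46007 (P1/RW1/US1/PS0)
  lvl3: tbl 0x46, slot 15 ⇒ 0x4A005 (P1/RW0/US1/PS0)
  ✗ PROTECTION_VIOLATION  [4 reads]

Access #0 PA: 0x346CA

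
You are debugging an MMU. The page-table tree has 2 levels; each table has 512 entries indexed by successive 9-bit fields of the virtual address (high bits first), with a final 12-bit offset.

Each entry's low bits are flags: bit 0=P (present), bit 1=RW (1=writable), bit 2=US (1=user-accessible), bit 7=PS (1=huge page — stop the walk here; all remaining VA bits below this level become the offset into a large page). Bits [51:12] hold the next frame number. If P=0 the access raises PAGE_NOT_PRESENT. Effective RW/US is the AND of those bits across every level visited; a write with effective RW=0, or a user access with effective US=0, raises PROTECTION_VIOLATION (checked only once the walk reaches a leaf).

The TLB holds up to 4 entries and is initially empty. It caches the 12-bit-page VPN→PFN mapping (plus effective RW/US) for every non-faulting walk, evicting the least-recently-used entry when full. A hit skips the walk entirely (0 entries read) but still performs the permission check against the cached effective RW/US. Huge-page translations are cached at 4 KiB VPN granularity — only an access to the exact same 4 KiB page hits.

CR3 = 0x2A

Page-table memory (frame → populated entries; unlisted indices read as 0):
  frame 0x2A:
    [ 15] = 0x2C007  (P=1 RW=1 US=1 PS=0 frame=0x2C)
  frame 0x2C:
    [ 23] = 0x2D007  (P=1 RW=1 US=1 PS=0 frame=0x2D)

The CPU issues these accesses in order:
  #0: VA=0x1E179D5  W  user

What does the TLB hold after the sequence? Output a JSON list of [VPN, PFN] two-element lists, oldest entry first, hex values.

Per-access translation:
#0 VA=0x1E179D5 (w,user):
  [0] read 0x2A idx=15: raw=0x2C007 flags P=1 W=1 U=1 S=0
  [1] read 0x2C idx=23: raw=0x2D007 flags P=1 W=1 U=1 S=0
  ⇒ phys 0x2D9D5  [2 reads]

TLB: [["0x1E17", "0x2D"]]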